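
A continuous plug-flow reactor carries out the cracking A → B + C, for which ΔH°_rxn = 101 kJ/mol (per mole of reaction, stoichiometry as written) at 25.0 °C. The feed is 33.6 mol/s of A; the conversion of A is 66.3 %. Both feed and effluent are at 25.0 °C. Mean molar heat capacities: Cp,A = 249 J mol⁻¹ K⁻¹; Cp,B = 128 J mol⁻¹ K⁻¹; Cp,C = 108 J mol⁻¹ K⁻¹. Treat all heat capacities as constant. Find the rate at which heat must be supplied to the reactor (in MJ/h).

Extent of reaction ξ = 0.663 × 33.6 = 22.277 mol/s
Reaction term: ξ·ΔH°_rxn = 22.277 × 101 = 2250 kJ/s
Q = ΔH = 2250 kJ/s = 2250 kW
Heat supplied = 8099.8 MJ/h

Q_in = 8100 MJ/h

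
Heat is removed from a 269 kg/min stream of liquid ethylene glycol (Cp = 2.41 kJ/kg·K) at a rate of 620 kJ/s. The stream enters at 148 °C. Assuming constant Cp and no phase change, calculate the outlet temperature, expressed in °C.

T_out = 90.6 °C

Q = 620 kJ/s = 37200 kJ/min
ΔT = Q/(ṁ·Cp) = 37200/(269×2.41) = 57.382 K
T_out = 148 − 57.382 = 90.618 °C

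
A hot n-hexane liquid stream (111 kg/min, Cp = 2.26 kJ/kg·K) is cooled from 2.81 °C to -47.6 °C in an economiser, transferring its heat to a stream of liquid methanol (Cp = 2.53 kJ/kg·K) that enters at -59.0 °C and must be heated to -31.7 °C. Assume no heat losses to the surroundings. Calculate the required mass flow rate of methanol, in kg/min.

ṁ_c = 183 kg/min

Heat released by hot stream: Q = 111 × 2.26 × (2.81 − -47.6) = 12646 kJ/min
Energy balance on cold side (adiabatic exchanger): Q = ṁ_c·Cp_c·(T_c,out − T_c,in)
ṁ_c = 12646 / [2.53 × (-31.7 − -59.0)] = 183.09 kg/min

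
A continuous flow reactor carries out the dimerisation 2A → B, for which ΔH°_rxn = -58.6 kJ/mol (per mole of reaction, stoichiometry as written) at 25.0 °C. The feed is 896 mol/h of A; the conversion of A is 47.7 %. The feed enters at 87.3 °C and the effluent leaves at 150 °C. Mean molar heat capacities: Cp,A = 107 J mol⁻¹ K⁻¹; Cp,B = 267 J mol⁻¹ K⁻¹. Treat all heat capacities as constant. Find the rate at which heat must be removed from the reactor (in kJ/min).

Q_out = 84.9 kJ/min

Extent of reaction ξ = 0.477 × 896 / 2 = 213.7 mol/h
Reaction term: ξ·ΔH°_rxn = 213.7 × -58.6 = -12523 kJ/h
Sensible, feed 87.3→25 °C: -5972.8 kJ/h
Outlet flows (mol/h): A 468.61, B 213.7
Sensible, products 25→150 °C: 13400 kJ/h
Q = ΔH = -5095.7 kJ/h = -1.4155 kW
Heat removed = 84.928 kJ/min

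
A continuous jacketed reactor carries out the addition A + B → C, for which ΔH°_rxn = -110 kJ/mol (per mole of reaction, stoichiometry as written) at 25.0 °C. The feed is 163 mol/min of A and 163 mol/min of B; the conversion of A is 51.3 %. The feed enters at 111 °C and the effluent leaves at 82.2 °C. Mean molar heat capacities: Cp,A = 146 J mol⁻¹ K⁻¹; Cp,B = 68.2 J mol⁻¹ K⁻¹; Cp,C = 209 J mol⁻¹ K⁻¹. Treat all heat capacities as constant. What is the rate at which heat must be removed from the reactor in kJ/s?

Extent of reaction ξ = 0.513 × 163 = 83.619 mol/min
Reaction term: ξ·ΔH°_rxn = 83.619 × -110 = -9198.1 kJ/min
Sensible, feed 111→25 °C: -3002.7 kJ/min
Outlet flows (mol/min): A 79.381, B 79.381, C 83.619
Sensible, products 25→82.2 °C: 1972.2 kJ/min
Q = ΔH = -10229 kJ/min = -170.48 kW
Heat removed = 170.48 kJ/s

Q_out = 170 kJ/s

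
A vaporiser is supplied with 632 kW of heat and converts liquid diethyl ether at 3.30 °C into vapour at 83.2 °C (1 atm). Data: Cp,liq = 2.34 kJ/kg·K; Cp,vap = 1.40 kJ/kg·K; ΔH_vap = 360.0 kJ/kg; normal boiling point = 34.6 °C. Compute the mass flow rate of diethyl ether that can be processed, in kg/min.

Δh = 2.34×(34.6−3.30) + 360.0 + 1.40×(83.2−34.6) = 501.28 kJ/kg
Q = 632 kW = 632 kJ/s = 37920 kJ/min
ṁ = Q/Δh = 37920 / 501.28 = 75.646 kg/min

ṁ = 75.6 kg/min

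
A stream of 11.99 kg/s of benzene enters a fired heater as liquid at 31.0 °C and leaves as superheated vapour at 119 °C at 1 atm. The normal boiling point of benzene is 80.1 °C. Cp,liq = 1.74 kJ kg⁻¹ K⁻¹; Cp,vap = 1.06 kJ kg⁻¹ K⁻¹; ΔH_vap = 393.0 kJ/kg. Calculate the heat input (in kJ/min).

Q = 374000 kJ/min

liquid 31.0→80.1 °C: 85.434 kJ/kg
vaporisation at 80.1 °C: 393 kJ/kg
vapour 80.1→119 °C: 41.234 kJ/kg
Δh = 85.434 + 393 + 41.234 = 519.67 kJ/kg
Q = ṁ·Δh = 11.99 kg/s × 519.67 kJ/kg = 6230.8 kJ/s
|Q| = 6230.8 kW = 373850 kJ/min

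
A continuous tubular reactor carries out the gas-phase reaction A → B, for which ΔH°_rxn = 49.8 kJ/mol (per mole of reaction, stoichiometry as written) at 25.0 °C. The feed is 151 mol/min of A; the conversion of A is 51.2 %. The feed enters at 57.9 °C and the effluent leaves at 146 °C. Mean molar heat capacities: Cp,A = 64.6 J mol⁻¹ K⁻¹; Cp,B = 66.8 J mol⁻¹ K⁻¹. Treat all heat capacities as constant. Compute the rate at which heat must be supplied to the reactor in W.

Extent of reaction ξ = 0.512 × 151 = 77.312 mol/min
Reaction term: ξ·ΔH°_rxn = 77.312 × 49.8 = 3850.1 kJ/min
Sensible, feed 57.9→25 °C: -320.93 kJ/min
Outlet flows (mol/min): A 73.688, B 77.312
Sensible, products 25→146 °C: 1200.9 kJ/min
Q = ΔH = 4730.1 kJ/min = 78.835 kW
Heat supplied = 78835 W

Q_in = 78800 W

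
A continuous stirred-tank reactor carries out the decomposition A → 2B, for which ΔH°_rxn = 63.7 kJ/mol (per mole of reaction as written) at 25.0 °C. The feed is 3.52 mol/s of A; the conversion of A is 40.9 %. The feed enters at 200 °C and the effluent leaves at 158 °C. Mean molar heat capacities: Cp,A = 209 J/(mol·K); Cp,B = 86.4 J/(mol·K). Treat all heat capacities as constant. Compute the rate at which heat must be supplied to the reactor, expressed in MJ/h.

Q_in = 194 MJ/h

Extent of reaction ξ = 0.409 × 3.52 = 1.4397 mol/s
Reaction term: ξ·ΔH°_rxn = 1.4397 × 63.7 = 91.708 kJ/s
Sensible, feed 200→25 °C: -128.74 kJ/s
Outlet flows (mol/s): A 2.0803, B 2.8794
Sensible, products 25→158 °C: 90.914 kJ/s
Q = ΔH = 53.878 kJ/s = 53.878 kW
Heat supplied = 193.96 MJ/h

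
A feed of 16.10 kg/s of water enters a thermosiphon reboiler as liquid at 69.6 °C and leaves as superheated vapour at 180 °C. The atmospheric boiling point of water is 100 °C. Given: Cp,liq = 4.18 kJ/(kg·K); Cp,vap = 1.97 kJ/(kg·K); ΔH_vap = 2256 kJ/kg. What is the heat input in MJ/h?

liquid 69.6→100 °C: 127.07 kJ/kg
vaporisation at 100 °C: 2256 kJ/kg
vapour 100→180 °C: 157.6 kJ/kg
Δh = 127.07 + 2256 + 157.6 = 2540.7 kJ/kg
Q = ṁ·Δh = 16.10 kg/s × 2540.7 kJ/kg = 40905 kJ/s
|Q| = 40905 kW = 147260 MJ/h

Q = 147000 MJ/h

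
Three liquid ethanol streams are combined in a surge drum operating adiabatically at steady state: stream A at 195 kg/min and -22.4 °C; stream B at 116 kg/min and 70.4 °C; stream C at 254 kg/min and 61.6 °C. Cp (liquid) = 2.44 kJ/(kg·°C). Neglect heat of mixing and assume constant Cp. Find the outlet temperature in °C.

No heat crosses the boundary, so H_out = H_in.
Σ ṁᵢCp,ᵢTᵢ = 195×2.44×-22.4 + 116×2.44×70.4 + 254×2.44×61.6 = 47445
Σ ṁᵢCp,ᵢ = 195×2.44 + 116×2.44 + 254×2.44 = 1378.6
T_out = 47445 / 1378.6 = 34.416 °C

T_out = 34.4 °C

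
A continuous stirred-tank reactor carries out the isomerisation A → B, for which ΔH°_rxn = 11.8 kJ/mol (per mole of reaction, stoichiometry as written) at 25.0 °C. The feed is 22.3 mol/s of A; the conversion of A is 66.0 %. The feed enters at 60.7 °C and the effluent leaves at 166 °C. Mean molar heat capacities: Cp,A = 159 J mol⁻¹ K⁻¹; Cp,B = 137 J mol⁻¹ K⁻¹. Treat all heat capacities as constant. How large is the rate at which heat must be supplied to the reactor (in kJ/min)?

Extent of reaction ξ = 0.660 × 22.3 = 14.718 mol/s
Reaction term: ξ·ΔH°_rxn = 14.718 × 11.8 = 173.67 kJ/s
Sensible, feed 60.7→25 °C: -126.58 kJ/s
Outlet flows (mol/s): A 7.582, B 14.718
Sensible, products 25→166 °C: 454.29 kJ/s
Q = ΔH = 501.38 kJ/s = 501.38 kW
Heat supplied = 30083 kJ/min

Q_in = 30100 kJ/min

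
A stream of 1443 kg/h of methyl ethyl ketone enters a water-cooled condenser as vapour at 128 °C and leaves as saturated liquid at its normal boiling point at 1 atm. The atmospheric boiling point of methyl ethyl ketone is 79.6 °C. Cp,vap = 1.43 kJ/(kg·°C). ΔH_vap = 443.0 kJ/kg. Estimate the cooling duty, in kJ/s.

vapour 128→79.6 °C: -69.212 kJ/kg
condensation at 79.6 °C: -443 kJ/kg
Δh = -69.212 + -443 = -512.21 kJ/kg
Q = ṁ·Δh = 1443 kg/h × -512.21 kJ/kg = -739120 kJ/h
|Q| = 205.31 kW

Q_c = 205 kJ/s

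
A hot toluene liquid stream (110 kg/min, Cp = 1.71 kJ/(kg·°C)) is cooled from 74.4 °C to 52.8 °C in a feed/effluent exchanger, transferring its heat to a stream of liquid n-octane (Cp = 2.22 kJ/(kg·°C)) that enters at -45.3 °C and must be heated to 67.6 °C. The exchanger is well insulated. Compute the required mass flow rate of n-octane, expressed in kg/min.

ṁ_c = 16.2 kg/min

Heat released by hot stream: Q = 110 × 1.71 × (74.4 − 52.8) = 4063 kJ/min
Energy balance on cold side (adiabatic exchanger): Q = ṁ_c·Cp_c·(T_c,out − T_c,in)
ṁ_c = 4063 / [2.22 × (67.6 − -45.3)] = 16.21 kg/min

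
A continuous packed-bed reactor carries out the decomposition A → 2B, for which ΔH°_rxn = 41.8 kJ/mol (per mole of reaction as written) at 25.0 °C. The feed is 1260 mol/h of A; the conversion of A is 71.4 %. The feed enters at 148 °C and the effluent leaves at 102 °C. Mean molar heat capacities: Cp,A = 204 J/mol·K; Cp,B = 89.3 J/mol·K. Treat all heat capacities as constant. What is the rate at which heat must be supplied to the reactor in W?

Q_in = 6670 W

Extent of reaction ξ = 0.714 × 1260 = 899.64 mol/h
Reaction term: ξ·ΔH°_rxn = 899.64 × 41.8 = 37605 kJ/h
Sensible, feed 148→25 °C: -31616 kJ/h
Outlet flows (mol/h): A 360.36, B 1799.3
Sensible, products 25→102 °C: 18033 kJ/h
Q = ΔH = 24022 kJ/h = 6.6727 kW
Heat supplied = 6672.7 W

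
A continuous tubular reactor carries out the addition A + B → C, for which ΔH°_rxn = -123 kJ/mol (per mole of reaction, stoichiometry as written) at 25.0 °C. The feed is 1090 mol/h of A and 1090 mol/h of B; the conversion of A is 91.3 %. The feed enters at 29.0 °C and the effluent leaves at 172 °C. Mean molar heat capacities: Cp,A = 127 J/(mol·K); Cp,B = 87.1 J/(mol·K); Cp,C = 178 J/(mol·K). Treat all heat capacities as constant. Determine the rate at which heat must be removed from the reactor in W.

Q_out = 26200 W

Extent of reaction ξ = 0.913 × 1090 = 995.17 mol/h
Reaction term: ξ·ΔH°_rxn = 995.17 × -123 = -122410 kJ/h
Sensible, feed 29.0→25 °C: -933.48 kJ/h
Outlet flows (mol/h): A 94.83, B 94.83, C 995.17
Sensible, products 25→172 °C: 29024 kJ/h
Q = ΔH = -94315 kJ/h = -26.199 kW
Heat removed = 26199 W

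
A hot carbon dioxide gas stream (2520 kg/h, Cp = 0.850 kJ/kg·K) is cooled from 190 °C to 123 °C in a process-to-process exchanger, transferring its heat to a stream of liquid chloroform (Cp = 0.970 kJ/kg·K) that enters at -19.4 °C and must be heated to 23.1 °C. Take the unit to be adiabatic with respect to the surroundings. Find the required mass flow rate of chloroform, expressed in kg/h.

ṁ_c = 3480 kg/h

Heat released by hot stream: Q = 2520 × 0.850 × (190 − 123) = 143510 kJ/h
Energy balance on cold side (adiabatic exchanger): Q = ṁ_c·Cp_c·(T_c,out − T_c,in)
ṁ_c = 143510 / [0.970 × (23.1 − -19.4)] = 3481.2 kg/h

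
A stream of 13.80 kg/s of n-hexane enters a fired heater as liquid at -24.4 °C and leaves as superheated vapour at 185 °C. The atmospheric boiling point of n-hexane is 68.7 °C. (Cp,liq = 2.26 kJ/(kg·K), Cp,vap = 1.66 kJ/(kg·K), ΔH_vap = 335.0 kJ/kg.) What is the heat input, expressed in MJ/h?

Q = 36700 MJ/h

liquid -24.4→68.7 °C: 210.41 kJ/kg
vaporisation at 68.7 °C: 335 kJ/kg
vapour 68.7→185 °C: 193.06 kJ/kg
Δh = 210.41 + 335 + 193.06 = 738.46 kJ/kg
Q = ṁ·Δh = 13.80 kg/s × 738.46 kJ/kg = 10191 kJ/s
|Q| = 10191 kW = 36687 MJ/h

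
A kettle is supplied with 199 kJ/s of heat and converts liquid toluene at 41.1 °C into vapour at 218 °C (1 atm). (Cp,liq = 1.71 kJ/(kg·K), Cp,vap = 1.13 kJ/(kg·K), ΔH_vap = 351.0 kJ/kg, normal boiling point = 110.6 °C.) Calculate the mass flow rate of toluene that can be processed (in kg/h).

Δh = 1.71×(110.6−41.1) + 351.0 + 1.13×(218−110.6) = 591.21 kJ/kg
Q = 199 kJ/s = 199 kJ/s = 716400 kJ/h
ṁ = Q/Δh = 716400 / 591.21 = 1211.8 kg/h

ṁ = 1210 kg/h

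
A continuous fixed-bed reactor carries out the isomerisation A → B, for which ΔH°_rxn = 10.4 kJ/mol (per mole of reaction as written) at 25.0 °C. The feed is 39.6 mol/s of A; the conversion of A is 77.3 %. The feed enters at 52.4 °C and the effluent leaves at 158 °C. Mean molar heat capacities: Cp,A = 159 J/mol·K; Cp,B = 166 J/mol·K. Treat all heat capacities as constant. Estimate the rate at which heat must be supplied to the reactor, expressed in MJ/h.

Q_in = 3640 MJ/h

Extent of reaction ξ = 0.773 × 39.6 = 30.611 mol/s
Reaction term: ξ·ΔH°_rxn = 30.611 × 10.4 = 318.35 kJ/s
Sensible, feed 52.4→25 °C: -172.52 kJ/s
Outlet flows (mol/s): A 8.9892, B 30.611
Sensible, products 25→158 °C: 865.92 kJ/s
Q = ΔH = 1011.8 kJ/s = 1011.8 kW
Heat supplied = 3642.3 MJ/h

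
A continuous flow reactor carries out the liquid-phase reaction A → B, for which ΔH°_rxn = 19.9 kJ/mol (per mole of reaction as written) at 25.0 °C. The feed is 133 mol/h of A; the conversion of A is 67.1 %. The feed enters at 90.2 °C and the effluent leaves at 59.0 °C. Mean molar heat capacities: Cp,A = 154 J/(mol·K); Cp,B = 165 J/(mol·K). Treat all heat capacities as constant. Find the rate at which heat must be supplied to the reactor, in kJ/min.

Q_in = 19.5 kJ/min

Extent of reaction ξ = 0.671 × 133 = 89.243 mol/h
Reaction term: ξ·ΔH°_rxn = 89.243 × 19.9 = 1775.9 kJ/h
Sensible, feed 90.2→25 °C: -1335.4 kJ/h
Outlet flows (mol/h): A 43.757, B 89.243
Sensible, products 25→59.0 °C: 729.76 kJ/h
Q = ΔH = 1170.3 kJ/h = 0.32508 kW
Heat supplied = 19.505 kJ/min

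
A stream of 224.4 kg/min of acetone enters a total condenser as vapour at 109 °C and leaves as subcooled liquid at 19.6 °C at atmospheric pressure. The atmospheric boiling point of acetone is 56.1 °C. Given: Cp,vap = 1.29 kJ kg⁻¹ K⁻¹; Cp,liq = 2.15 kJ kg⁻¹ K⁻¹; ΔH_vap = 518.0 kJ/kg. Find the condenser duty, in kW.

Q_c = 2490 kW

vapour 109→56.1 °C: -68.241 kJ/kg
condensation at 56.1 °C: -518 kJ/kg
liquid 56.1→19.6 °C: -78.475 kJ/kg
Δh = -68.241 + -518 + -78.475 = -664.72 kJ/kg
Q = ṁ·Δh = 224.4 kg/min × -664.72 kJ/kg = -149160 kJ/min
|Q| = 2486 kW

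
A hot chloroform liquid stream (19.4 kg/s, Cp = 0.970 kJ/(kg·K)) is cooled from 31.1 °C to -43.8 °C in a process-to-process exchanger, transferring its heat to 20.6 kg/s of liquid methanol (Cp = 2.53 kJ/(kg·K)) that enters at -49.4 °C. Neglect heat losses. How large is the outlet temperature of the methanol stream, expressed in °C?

T_c,out = -22.4 °C

Heat released by hot stream: Q = 19.4 × 0.970 × (31.1 − -43.8) = 1409.5 kJ/s
Energy balance on cold side (adiabatic exchanger): Q = ṁ_c·Cp_c·(T_c,out − T_c,in)
T_c,out = -49.4 + 1409.5/(20.6 × 2.53) = -22.356 °C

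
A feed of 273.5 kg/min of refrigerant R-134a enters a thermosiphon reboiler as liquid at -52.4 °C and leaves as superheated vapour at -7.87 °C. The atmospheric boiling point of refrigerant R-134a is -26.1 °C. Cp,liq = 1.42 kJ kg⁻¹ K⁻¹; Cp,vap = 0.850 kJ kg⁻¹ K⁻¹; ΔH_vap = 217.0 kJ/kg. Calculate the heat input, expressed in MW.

Q = 1.23 MW

liquid -52.4→-26.1 °C: 37.346 kJ/kg
vaporisation at -26.1 °C: 217 kJ/kg
vapour -26.1→-7.87 °C: 15.495 kJ/kg
Δh = 37.346 + 217 + 15.495 = 269.84 kJ/kg
Q = ṁ·Δh = 273.5 kg/min × 269.84 kJ/kg = 73802 kJ/min
|Q| = 1230 kW = 1.23 MW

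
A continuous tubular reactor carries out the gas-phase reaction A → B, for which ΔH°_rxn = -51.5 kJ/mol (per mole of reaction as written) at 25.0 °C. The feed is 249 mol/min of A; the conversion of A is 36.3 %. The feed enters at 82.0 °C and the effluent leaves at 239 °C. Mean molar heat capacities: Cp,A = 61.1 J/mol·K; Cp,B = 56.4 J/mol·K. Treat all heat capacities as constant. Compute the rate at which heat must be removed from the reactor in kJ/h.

Extent of reaction ξ = 0.363 × 249 = 90.387 mol/min
Reaction term: ξ·ΔH°_rxn = 90.387 × -51.5 = -4654.9 kJ/min
Sensible, feed 82.0→25 °C: -867.19 kJ/min
Outlet flows (mol/min): A 158.61, B 90.387
Sensible, products 25→239 °C: 3164.9 kJ/min
Q = ΔH = -2357.3 kJ/min = -39.288 kW
Heat removed = 141440 kJ/h

Q_out = 141000 kJ/h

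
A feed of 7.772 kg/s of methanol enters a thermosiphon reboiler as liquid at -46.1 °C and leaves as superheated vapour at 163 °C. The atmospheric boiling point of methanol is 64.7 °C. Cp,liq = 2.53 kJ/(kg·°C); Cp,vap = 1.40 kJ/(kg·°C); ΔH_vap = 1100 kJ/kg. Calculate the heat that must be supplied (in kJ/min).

Q = 708000 kJ/min

liquid -46.1→64.7 °C: 280.32 kJ/kg
vaporisation at 64.7 °C: 1100 kJ/kg
vapour 64.7→163 °C: 137.62 kJ/kg
Δh = 280.32 + 1100 + 137.62 = 1517.9 kJ/kg
Q = ṁ·Δh = 7.772 kg/s × 1517.9 kJ/kg = 11797 kJ/s
|Q| = 11797 kW = 707850 kJ/min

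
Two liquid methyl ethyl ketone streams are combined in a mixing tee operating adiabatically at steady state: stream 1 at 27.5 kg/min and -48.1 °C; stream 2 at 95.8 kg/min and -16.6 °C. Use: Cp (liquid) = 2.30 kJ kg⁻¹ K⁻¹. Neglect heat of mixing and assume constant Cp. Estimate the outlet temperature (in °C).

Adiabatic, steady state ⇒ Σ ṁᵢCp,ᵢ(T_out − Tᵢ) = 0
T_out = Σ ṁᵢCp,ᵢTᵢ / Σ ṁᵢCp,ᵢ
      = -6700 / 283.59 = -23.626 °C

T_out = -23.6 °C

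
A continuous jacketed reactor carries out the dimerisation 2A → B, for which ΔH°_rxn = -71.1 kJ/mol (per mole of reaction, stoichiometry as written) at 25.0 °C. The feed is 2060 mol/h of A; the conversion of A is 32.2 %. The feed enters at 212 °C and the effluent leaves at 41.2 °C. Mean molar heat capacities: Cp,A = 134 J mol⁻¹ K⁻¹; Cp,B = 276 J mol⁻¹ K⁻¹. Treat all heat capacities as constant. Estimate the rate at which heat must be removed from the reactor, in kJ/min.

Q_out = 1180 kJ/min

Extent of reaction ξ = 0.322 × 2060 / 2 = 331.66 mol/h
Reaction term: ξ·ΔH°_rxn = 331.66 × -71.1 = -23581 kJ/h
Sensible, feed 212→25 °C: -51619 kJ/h
Outlet flows (mol/h): A 1396.7, B 331.66
Sensible, products 25→41.2 °C: 4514.8 kJ/h
Q = ΔH = -70686 kJ/h = -19.635 kW
Heat removed = 1178.1 kJ/min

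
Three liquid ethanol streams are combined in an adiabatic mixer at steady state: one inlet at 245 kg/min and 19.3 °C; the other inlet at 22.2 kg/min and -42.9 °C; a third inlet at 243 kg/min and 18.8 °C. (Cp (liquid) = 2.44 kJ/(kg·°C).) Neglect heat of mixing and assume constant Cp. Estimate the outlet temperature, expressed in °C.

Energy balance with Q = 0: Σ ṁᵢCp,ᵢ(T_out − Tᵢ) = 0
Σ ṁᵢCp,ᵢTᵢ = 245×2.44×19.3 + 22.2×2.44×-42.9 + 243×2.44×18.8 = 20361
Σ ṁᵢCp,ᵢ = 245×2.44 + 22.2×2.44 + 243×2.44 = 1244.9
T_out = 20361 / 1244.9 = 16.355 °C

T_out = 16.4 °C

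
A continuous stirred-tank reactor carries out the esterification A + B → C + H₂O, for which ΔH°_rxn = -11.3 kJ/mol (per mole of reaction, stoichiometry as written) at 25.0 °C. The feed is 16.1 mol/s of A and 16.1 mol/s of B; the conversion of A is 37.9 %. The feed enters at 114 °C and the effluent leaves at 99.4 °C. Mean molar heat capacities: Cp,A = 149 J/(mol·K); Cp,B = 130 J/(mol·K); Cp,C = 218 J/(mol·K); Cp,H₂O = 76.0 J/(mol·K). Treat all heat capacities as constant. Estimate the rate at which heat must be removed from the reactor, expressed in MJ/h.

Q_out = 460 MJ/h

Extent of reaction ξ = 0.379 × 16.1 = 6.1019 mol/s
Reaction term: ξ·ΔH°_rxn = 6.1019 × -11.3 = -68.951 kJ/s
Sensible, feed 114→25 °C: -399.78 kJ/s
Outlet flows (mol/s): A 9.9981, B 9.9981, C 6.1019, H₂O 6.1019
Sensible, products 25→99.4 °C: 341.01 kJ/s
Q = ΔH = -127.72 kJ/s = -127.72 kW
Heat removed = 459.8 MJ/h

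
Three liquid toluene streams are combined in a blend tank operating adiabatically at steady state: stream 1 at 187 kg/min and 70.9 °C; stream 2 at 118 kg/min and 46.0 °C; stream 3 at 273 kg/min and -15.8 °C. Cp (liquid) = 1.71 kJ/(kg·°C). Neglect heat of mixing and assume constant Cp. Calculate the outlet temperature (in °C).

T_out = 24.9 °C

Adiabatic, steady state ⇒ Σ ṁᵢCp,ᵢ(T_out − Tᵢ) = 0
T_out = Σ ṁᵢCp,ᵢTᵢ / Σ ṁᵢCp,ᵢ
      = 24578 / 988.38 = 24.867 °C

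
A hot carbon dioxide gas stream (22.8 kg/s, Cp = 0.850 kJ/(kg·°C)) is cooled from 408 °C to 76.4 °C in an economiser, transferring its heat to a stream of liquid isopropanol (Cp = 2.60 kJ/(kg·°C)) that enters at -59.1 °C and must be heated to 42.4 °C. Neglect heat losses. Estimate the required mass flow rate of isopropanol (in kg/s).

ṁ_c = 24.4 kg/s

Heat released by hot stream: Q = 22.8 × 0.850 × (408 − 76.4) = 6426.4 kJ/s
Energy balance on cold side (adiabatic exchanger): Q = ṁ_c·Cp_c·(T_c,out − T_c,in)
ṁ_c = 6426.4 / [2.60 × (42.4 − -59.1)] = 24.352 kg/s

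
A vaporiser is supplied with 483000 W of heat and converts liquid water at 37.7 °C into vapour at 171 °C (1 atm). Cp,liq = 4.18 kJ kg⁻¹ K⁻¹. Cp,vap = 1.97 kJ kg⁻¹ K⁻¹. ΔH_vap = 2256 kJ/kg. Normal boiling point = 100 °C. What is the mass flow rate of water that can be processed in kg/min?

ṁ = 10.9 kg/min

Δh = 4.18×(100−37.7) + 2256 + 1.97×(171−100) = 2656.3 kJ/kg
Q = 483000 W = 483 kJ/s = 28980 kJ/min
ṁ = Q/Δh = 28980 / 2656.3 = 10.91 kg/min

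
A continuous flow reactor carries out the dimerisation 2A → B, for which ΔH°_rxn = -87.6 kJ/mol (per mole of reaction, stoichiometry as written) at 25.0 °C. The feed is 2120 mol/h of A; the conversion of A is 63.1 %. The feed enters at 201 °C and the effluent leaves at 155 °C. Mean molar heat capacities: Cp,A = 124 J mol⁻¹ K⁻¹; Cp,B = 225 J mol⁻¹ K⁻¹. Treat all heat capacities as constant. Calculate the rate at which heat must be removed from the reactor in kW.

Q_out = 20.2 kW

Extent of reaction ξ = 0.631 × 2120 / 2 = 668.86 mol/h
Reaction term: ξ·ΔH°_rxn = 668.86 × -87.6 = -58592 kJ/h
Sensible, feed 201→25 °C: -46267 kJ/h
Outlet flows (mol/h): A 782.28, B 668.86
Sensible, products 25→155 °C: 32175 kJ/h
Q = ΔH = -72685 kJ/h = -20.19 kW
Heat removed = 20.19 kW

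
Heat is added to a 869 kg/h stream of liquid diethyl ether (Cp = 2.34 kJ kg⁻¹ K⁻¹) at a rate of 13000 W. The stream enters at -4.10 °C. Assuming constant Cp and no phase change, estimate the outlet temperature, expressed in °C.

Q = 13000 W = 46800 kJ/h
ΔT = Q/(ṁ·Cp) = 46800/(869×2.34) = 23.015 K
T_out = -4.10 + 23.015 = 18.915 °C

T_out = 18.9 °C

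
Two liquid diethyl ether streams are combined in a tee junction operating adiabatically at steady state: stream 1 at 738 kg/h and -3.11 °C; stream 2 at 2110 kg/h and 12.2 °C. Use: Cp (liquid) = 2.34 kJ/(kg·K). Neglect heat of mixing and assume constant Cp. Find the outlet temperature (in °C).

No heat crosses the boundary, so H_out = H_in.
Σ ṁᵢCp,ᵢTᵢ = 738×2.34×-3.11 + 2110×2.34×12.2 = 54866
Σ ṁᵢCp,ᵢ = 738×2.34 + 2110×2.34 = 6664.3
T_out = 54866 / 6664.3 = 8.2327 °C

T_out = 8.23 °C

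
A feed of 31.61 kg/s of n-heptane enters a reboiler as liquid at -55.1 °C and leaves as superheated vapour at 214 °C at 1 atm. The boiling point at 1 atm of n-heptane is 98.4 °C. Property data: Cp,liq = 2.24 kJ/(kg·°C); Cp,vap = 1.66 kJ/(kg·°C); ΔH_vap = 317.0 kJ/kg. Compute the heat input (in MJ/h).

Q = 97000 MJ/h

liquid -55.1→98.4 °C: 343.84 kJ/kg
vaporisation at 98.4 °C: 317 kJ/kg
vapour 98.4→214 °C: 191.9 kJ/kg
Δh = 343.84 + 317 + 191.9 = 852.74 kJ/kg
Q = ṁ·Δh = 31.61 kg/s × 852.74 kJ/kg = 26955 kJ/s
|Q| = 26955 kW = 97038 MJ/h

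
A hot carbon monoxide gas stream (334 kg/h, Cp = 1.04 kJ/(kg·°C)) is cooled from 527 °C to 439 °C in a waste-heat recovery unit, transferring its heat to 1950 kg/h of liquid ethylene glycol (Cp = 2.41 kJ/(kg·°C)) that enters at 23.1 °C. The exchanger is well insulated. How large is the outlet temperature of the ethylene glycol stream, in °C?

Heat released by hot stream: Q = 334 × 1.04 × (527 − 439) = 30568 kJ/h
Energy balance on cold side (adiabatic exchanger): Q = ṁ_c·Cp_c·(T_c,out − T_c,in)
T_c,out = 23.1 + 30568/(1950 × 2.41) = 29.604 °C

T_c,out = 29.6 °C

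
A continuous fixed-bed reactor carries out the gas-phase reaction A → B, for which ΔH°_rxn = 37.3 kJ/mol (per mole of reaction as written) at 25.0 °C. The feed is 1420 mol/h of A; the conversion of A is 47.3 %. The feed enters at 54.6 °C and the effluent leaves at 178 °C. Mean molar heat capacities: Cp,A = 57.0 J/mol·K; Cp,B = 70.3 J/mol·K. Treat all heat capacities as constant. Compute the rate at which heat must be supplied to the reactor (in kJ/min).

Extent of reaction ξ = 0.473 × 1420 = 671.66 mol/h
Reaction term: ξ·ΔH°_rxn = 671.66 × 37.3 = 25053 kJ/h
Sensible, feed 54.6→25 °C: -2395.8 kJ/h
Outlet flows (mol/h): A 748.34, B 671.66
Sensible, products 25→178 °C: 13751 kJ/h
Q = ΔH = 36408 kJ/h = 10.113 kW
Heat supplied = 606.79 kJ/min

Q_in = 607 kJ/min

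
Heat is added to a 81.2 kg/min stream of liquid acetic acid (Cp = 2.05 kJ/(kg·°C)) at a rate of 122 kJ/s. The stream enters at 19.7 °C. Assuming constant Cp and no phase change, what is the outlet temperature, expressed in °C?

T_out = 63.7 °C

Q = 122 kJ/s = 7320 kJ/min
ΔT = Q/(ṁ·Cp) = 7320/(81.2×2.05) = 43.975 K
T_out = 19.7 + 43.975 = 63.675 °C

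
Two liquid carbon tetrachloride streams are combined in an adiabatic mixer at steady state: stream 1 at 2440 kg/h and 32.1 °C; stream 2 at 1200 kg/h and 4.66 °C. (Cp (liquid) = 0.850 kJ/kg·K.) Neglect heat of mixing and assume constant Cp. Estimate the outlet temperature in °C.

Energy balance with Q = 0: Σ ṁᵢCp,ᵢ(T_out − Tᵢ) = 0
T_out = Σ ṁᵢCp,ᵢTᵢ / Σ ṁᵢCp,ᵢ
      = 71329 / 3094 = 23.054 °C

T_out = 23.1 °C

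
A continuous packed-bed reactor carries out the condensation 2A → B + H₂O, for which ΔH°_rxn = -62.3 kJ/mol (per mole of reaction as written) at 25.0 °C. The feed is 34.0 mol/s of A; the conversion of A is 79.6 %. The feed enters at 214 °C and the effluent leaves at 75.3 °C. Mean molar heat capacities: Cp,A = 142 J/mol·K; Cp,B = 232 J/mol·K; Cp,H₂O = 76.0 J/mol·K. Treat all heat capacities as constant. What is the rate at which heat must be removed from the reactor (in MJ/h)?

Q_out = 5390 MJ/h

Extent of reaction ξ = 0.796 × 34.0 / 2 = 13.532 mol/s
Reaction term: ξ·ΔH°_rxn = 13.532 × -62.3 = -843.04 kJ/s
Sensible, feed 214→25 °C: -912.49 kJ/s
Outlet flows (mol/s): A 6.936, B 13.532, H₂O 13.532
Sensible, products 25→75.3 °C: 259.18 kJ/s
Q = ΔH = -1496.4 kJ/s = -1496.4 kW
Heat removed = 5386.9 MJ/h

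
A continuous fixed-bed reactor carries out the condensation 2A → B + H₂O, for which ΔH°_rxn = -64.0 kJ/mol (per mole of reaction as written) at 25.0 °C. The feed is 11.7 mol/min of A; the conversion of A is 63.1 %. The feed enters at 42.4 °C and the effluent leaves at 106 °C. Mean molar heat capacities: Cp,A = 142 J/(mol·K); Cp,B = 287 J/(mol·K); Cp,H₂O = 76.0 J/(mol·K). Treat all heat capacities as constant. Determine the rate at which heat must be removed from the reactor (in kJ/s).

Q_out = 1.78 kJ/s

Extent of reaction ξ = 0.631 × 11.7 / 2 = 3.6913 mol/min
Reaction term: ξ·ΔH°_rxn = 3.6913 × -64.0 = -236.25 kJ/min
Sensible, feed 42.4→25 °C: -28.908 kJ/min
Outlet flows (mol/min): A 4.3173, B 3.6913, H₂O 3.6913
Sensible, products 25→106 °C: 158.19 kJ/min
Q = ΔH = -106.96 kJ/min = -1.7827 kW
Heat removed = 1.7827 kJ/s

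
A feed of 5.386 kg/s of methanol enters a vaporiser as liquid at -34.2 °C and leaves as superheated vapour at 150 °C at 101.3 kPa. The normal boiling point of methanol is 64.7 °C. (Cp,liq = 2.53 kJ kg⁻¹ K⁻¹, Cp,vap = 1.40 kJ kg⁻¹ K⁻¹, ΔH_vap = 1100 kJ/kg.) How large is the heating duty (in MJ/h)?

Q = 28500 MJ/h

liquid -34.2→64.7 °C: 250.22 kJ/kg
vaporisation at 64.7 °C: 1100 kJ/kg
vapour 64.7→150 °C: 119.42 kJ/kg
Δh = 250.22 + 1100 + 119.42 = 1469.6 kJ/kg
Q = ṁ·Δh = 5.386 kg/s × 1469.6 kJ/kg = 7915.5 kJ/s
|Q| = 7915.5 kW = 28496 MJ/h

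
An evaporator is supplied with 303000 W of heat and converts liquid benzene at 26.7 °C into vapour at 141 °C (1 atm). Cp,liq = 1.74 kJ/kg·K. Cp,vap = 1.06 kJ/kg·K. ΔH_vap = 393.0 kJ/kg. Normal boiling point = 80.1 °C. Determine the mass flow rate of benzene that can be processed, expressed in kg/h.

ṁ = 1980 kg/h

Δh = 1.74×(80.1−26.7) + 393.0 + 1.06×(141−80.1) = 550.47 kJ/kg
Q = 303000 W = 303 kJ/s = 1.0908e+06 kJ/h
ṁ = Q/Δh = 1.0908e+06 / 550.47 = 1981.6 kg/h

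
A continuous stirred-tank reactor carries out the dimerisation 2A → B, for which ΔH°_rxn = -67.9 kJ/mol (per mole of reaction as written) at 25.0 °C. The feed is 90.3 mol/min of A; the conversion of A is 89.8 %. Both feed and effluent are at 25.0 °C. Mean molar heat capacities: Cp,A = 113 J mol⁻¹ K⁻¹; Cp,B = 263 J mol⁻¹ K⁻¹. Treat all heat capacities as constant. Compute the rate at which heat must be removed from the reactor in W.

Extent of reaction ξ = 0.898 × 90.3 / 2 = 40.545 mol/min
Reaction term: ξ·ΔH°_rxn = 40.545 × -67.9 = -2753 kJ/min
Q = ΔH = -2753 kJ/min = -45.883 kW
Heat removed = 45883 W

Q_out = 45900 W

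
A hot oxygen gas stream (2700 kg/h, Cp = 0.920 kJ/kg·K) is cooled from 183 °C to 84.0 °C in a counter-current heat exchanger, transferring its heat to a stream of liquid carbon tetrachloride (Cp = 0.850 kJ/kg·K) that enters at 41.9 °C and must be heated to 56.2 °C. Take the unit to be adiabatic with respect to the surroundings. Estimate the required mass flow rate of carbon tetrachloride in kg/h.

ṁ_c = 20200 kg/h

Heat released by hot stream: Q = 2700 × 0.920 × (183 − 84.0) = 245920 kJ/h
Energy balance on cold side (adiabatic exchanger): Q = ṁ_c·Cp_c·(T_c,out − T_c,in)
ṁ_c = 245920 / [0.850 × (56.2 − 41.9)] = 20232 kg/h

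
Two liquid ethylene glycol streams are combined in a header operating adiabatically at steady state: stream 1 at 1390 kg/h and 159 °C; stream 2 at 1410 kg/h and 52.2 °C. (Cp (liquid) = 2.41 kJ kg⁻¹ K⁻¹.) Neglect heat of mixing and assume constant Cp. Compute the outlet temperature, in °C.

T_out = 105 °C

No heat crosses the boundary, so H_out = H_in.
T_out = Σ ṁᵢCp,ᵢTᵢ / Σ ṁᵢCp,ᵢ
      = 710010 / 6748 = 105.22 °C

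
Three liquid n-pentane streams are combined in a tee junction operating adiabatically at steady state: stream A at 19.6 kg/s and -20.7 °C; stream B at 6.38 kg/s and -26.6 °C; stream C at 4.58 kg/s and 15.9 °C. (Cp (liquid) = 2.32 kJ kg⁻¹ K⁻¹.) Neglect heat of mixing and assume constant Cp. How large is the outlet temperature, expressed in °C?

T_out = -16.4 °C

Energy balance with Q = 0: Σ ṁᵢCp,ᵢ(T_out − Tᵢ) = 0
Σ ṁᵢCp,ᵢTᵢ = 19.6×2.32×-20.7 + 6.38×2.32×-26.6 + 4.58×2.32×15.9 = -1166
Σ ṁᵢCp,ᵢ = 19.6×2.32 + 6.38×2.32 + 4.58×2.32 = 70.899
T_out = -1166 / 70.899 = -16.447 °C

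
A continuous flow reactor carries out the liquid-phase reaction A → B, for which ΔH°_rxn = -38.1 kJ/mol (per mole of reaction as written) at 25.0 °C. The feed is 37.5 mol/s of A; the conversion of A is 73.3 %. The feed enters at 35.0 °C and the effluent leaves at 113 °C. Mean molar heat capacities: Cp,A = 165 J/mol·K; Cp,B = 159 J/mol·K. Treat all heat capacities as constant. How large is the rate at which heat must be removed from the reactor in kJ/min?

Extent of reaction ξ = 0.733 × 37.5 = 27.488 mol/s
Reaction term: ξ·ΔH°_rxn = 27.488 × -38.1 = -1047.3 kJ/s
Sensible, feed 35.0→25 °C: -61.875 kJ/s
Outlet flows (mol/s): A 10.012, B 27.488
Sensible, products 25→113 °C: 529.99 kJ/s
Q = ΔH = -579.16 kJ/s = -579.16 kW
Heat removed = 34750 kJ/min

Q_out = 34700 kJ/min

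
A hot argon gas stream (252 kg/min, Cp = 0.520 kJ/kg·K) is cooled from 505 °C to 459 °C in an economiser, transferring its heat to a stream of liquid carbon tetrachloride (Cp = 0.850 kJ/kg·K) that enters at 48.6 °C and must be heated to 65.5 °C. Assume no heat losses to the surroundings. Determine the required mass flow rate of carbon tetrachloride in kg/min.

ṁ_c = 420 kg/min

Heat released by hot stream: Q = 252 × 0.520 × (505 − 459) = 6027.8 kJ/min
Energy balance on cold side (adiabatic exchanger): Q = ṁ_c·Cp_c·(T_c,out − T_c,in)
ṁ_c = 6027.8 / [0.850 × (65.5 − 48.6)] = 419.62 kg/min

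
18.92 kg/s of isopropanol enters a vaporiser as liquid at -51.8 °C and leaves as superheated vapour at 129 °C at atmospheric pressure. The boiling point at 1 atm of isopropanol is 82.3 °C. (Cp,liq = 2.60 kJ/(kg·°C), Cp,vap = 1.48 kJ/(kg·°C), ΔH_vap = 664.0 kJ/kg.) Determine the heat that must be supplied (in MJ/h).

liquid -51.8→82.3 °C: 348.66 kJ/kg
vaporisation at 82.3 °C: 664 kJ/kg
vapour 82.3→129 °C: 69.116 kJ/kg
Δh = 348.66 + 664 + 69.116 = 1081.8 kJ/kg
Q = ṁ·Δh = 18.92 kg/s × 1081.8 kJ/kg = 20467 kJ/s
|Q| = 20467 kW = 73682 MJ/h

Q = 73700 MJ/h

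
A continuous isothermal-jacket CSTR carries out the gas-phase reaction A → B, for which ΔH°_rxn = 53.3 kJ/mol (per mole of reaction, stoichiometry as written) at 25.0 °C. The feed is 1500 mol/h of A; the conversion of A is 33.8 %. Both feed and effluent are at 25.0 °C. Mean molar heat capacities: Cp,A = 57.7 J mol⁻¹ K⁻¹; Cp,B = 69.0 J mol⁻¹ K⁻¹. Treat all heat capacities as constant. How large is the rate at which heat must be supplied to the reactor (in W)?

Q_in = 7510 W

Extent of reaction ξ = 0.338 × 1500 = 507 mol/h
Reaction term: ξ·ΔH°_rxn = 507 × 53.3 = 27023 kJ/h
Q = ΔH = 27023 kJ/h = 7.5064 kW
Heat supplied = 7506.4 W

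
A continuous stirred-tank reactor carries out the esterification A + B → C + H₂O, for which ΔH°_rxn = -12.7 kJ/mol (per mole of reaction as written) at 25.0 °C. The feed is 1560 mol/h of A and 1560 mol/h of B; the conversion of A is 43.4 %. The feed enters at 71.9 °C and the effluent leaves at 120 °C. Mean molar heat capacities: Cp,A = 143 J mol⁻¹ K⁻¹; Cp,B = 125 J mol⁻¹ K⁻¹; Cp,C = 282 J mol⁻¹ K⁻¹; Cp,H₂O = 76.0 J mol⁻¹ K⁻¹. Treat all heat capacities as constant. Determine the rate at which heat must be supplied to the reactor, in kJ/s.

Q_in = 4.81 kJ/s

Extent of reaction ξ = 0.434 × 1560 = 677.04 mol/h
Reaction term: ξ·ΔH°_rxn = 677.04 × -12.7 = -8598.4 kJ/h
Sensible, feed 71.9→25 °C: -19608 kJ/h
Outlet flows (mol/h): A 882.96, B 882.96, C 677.04, H₂O 677.04
Sensible, products 25→120 °C: 45506 kJ/h
Q = ΔH = 17300 kJ/h = 4.8055 kW
Heat supplied = 4.8055 kJ/s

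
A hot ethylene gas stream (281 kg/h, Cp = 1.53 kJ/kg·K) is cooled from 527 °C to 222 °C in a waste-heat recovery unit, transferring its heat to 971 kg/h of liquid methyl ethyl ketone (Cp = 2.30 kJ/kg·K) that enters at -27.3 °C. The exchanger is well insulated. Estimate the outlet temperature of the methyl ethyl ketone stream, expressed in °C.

Heat released by hot stream: Q = 281 × 1.53 × (527 − 222) = 131130 kJ/h
Energy balance on cold side (adiabatic exchanger): Q = ṁ_c·Cp_c·(T_c,out − T_c,in)
T_c,out = -27.3 + 131130/(971 × 2.30) = 31.415 °C

T_c,out = 31.4 °C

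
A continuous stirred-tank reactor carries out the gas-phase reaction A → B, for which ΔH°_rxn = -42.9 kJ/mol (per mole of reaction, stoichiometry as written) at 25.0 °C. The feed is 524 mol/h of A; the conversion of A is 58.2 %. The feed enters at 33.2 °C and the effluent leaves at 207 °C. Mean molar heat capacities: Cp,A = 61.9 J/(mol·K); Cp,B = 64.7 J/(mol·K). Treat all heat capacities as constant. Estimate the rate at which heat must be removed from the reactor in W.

Q_out = 2030 W

Extent of reaction ξ = 0.582 × 524 = 304.97 mol/h
Reaction term: ξ·ΔH°_rxn = 304.97 × -42.9 = -13083 kJ/h
Sensible, feed 33.2→25 °C: -265.97 kJ/h
Outlet flows (mol/h): A 219.03, B 304.97
Sensible, products 25→207 °C: 6058.7 kJ/h
Q = ΔH = -7290.4 kJ/h = -2.0251 kW
Heat removed = 2025.1 W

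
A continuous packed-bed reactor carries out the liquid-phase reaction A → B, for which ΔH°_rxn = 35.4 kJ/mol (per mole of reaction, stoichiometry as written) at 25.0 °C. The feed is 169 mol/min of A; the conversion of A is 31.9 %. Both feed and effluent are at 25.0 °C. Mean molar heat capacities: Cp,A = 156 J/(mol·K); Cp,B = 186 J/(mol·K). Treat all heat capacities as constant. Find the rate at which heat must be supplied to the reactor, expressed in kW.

Extent of reaction ξ = 0.319 × 169 = 53.911 mol/min
Reaction term: ξ·ΔH°_rxn = 53.911 × 35.4 = 1908.4 kJ/min
Q = ΔH = 1908.4 kJ/min = 31.807 kW
Heat supplied = 31.807 kW

Q_in = 31.8 kW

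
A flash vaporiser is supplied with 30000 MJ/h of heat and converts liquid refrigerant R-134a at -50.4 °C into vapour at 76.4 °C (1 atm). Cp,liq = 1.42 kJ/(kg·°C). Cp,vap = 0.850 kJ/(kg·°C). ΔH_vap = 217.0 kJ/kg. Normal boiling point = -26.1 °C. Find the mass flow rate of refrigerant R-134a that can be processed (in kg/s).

Δh = 1.42×(-26.1−-50.4) + 217.0 + 0.850×(76.4−-26.1) = 338.63 kJ/kg
Q = 30000 MJ/h = 8333.3 kJ/s = 8333.3 kJ/s
ṁ = Q/Δh = 8333.3 / 338.63 = 24.609 kg/s

ṁ = 24.6 kg/s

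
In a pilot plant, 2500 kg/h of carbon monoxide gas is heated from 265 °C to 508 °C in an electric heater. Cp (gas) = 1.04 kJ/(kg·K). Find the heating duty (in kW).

Q = 176 kW

Q = ṁ·Cp·ΔT = 2500 × 1.04 × (508 − 265) = 631800 kJ/h
Converting: 631800 / 3600 s = 175.5 kW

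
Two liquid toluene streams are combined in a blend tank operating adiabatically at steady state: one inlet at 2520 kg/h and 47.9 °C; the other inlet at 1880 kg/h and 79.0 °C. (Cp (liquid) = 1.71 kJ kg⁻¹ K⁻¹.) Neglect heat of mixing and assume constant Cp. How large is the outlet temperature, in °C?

T_out = 61.2 °C

Adiabatic, steady state ⇒ Σ ṁᵢCp,ᵢ(T_out − Tᵢ) = 0
Σ ṁᵢCp,ᵢTᵢ = 2520×1.71×47.9 + 1880×1.71×79.0 = 460380
Σ ṁᵢCp,ᵢ = 2520×1.71 + 1880×1.71 = 7524
T_out = 460380 / 7524 = 61.188 °C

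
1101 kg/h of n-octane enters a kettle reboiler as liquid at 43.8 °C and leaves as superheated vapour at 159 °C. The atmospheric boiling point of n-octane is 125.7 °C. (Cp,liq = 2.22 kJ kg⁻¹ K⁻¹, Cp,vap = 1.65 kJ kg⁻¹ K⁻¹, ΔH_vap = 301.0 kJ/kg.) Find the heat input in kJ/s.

liquid 43.8→125.7 °C: 181.82 kJ/kg
vaporisation at 125.7 °C: 301 kJ/kg
vapour 125.7→159 °C: 54.945 kJ/kg
Δh = 181.82 + 301 + 54.945 = 537.76 kJ/kg
Q = ṁ·Δh = 1101 kg/h × 537.76 kJ/kg = 592080 kJ/h
|Q| = 164.47 kW

Q = 164 kJ/s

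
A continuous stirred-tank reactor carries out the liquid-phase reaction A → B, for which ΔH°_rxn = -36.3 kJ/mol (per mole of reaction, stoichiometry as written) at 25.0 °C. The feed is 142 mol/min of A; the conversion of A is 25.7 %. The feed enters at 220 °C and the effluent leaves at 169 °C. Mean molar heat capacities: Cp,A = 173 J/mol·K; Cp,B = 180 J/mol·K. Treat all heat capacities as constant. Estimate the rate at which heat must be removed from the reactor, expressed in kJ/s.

Extent of reaction ξ = 0.257 × 142 = 36.494 mol/min
Reaction term: ξ·ΔH°_rxn = 36.494 × -36.3 = -1324.7 kJ/min
Sensible, feed 220→25 °C: -4790.4 kJ/min
Outlet flows (mol/min): A 105.51, B 36.494
Sensible, products 25→169 °C: 3574.3 kJ/min
Q = ΔH = -2540.8 kJ/min = -42.347 kW
Heat removed = 42.347 kJ/s

Q_out = 42.3 kJ/s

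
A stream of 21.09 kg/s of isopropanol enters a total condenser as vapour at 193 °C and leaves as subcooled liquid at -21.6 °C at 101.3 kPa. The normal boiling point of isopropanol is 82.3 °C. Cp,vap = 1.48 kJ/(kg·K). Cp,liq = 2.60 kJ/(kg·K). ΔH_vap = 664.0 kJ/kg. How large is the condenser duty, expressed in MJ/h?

vapour 193→82.3 °C: -163.84 kJ/kg
condensation at 82.3 °C: -664 kJ/kg
liquid 82.3→-21.6 °C: -270.14 kJ/kg
Δh = -163.84 + -664 + -270.14 = -1098 kJ/kg
Q = ṁ·Δh = 21.09 kg/s × -1098 kJ/kg = -23156 kJ/s
|Q| = 23156 kW = 83363 MJ/h

Q_c = 83400 MJ/h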